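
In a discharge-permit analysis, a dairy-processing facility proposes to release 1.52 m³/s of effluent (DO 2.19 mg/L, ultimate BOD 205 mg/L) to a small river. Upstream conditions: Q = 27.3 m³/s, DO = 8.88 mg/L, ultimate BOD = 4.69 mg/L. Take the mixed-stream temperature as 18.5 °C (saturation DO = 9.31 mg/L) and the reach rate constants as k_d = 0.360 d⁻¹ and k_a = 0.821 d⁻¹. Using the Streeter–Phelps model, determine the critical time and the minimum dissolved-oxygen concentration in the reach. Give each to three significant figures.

Mixed DO = (27.3×8.88 + 1.52×2.19)/(27.3+1.52) = 245.8/28.82 = 8.527 mg/L.
Mixed L₀ = (27.3×4.69 + 1.52×205)/(28.82) = 439.6/28.82 = 15.25 mg/L.
Initial deficit D₀ = C_s − DO₀ = 9.31 − 8.527 = 0.7828 mg/L.
t_c = (1/0.4610) ln[(0.821/0.360)(1 − 0.7828×0.4610/(0.360×15.25))] = 2.169 × ln(2.131) = 1.641 d.
D_c = (0.360/0.821) × 15.25 × e^(−0.360×1.641) = 0.4385 × 15.25 × 0.5539 = 3.705 mg/L.
Minimum DO = 9.31 − 3.705 = 5.605 mg/L.

t_c ≈ 1.64 d; minimum DO ≈ 5.60 mg/L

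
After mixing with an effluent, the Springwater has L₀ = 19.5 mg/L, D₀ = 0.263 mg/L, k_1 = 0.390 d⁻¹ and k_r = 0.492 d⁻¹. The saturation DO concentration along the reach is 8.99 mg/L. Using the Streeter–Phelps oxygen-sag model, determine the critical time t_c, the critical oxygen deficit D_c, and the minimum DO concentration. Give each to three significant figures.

With k_r/k_1 = 1.262 and 1 − D₀(k_r−k_1)/(k_1 L₀) = 0.9965,
t_c = ln(1.262 × 0.9965) / (0.492 − 0.390) = ln(1.257) / 0.1020 = 0.2288/0.1020 = 2.243 d.
D_c = (k_1/k_r) L₀ e^(−k_1 t_c) = (0.390/0.492) × 19.5 × e^(−0.390×2.243) = 0.7927 × 19.5 × 0.4169 = 6.445 mg/L.
Minimum DO = C_s − D_c = 8.99 − 6.445 = 2.545 mg/L.

t_c ≈ 2.24 d; D_c ≈ 6.44 mg/L; min DO ≈ 2.55 mg/L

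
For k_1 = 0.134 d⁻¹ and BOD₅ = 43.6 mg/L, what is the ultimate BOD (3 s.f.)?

BOD₅ = L₀(1 − e^(−5k_1)) ⇒ L₀ = BOD₅ / (1 − e^(−5×0.134))
= 43.6 / (1 − 0.5117) = 43.6 / 0.4883 = 89.29 mg/L.

L₀ ≈ 89.3 mg/L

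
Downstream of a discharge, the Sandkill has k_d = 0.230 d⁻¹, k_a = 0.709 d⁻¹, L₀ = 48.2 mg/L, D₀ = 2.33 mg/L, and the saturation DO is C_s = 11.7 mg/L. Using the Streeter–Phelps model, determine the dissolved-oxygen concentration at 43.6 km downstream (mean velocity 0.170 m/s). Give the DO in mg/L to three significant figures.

DO ≈ 2.54 mg/L

Travel time t = x/v = 43.6 km / (0.170 m/s) = 43600 m / 0.170 m/s = 256500 s = 2.968 d.
k_d L₀/(k_a−k_d) = 0.230×48.2/(0.709−0.230) = 11.09/0.4790 = 23.14 mg/L.
e^(−k_d t) = e^(−0.230×2.968) = 0.5052; e^(−k_a t) = e^(−0.709×2.968) = 0.1219.
D = 23.14 × (0.5052 − 0.1219) + 2.33 × 0.1219 = 8.872 + 0.2840 = 9.156 mg/L.
DO = C_s − D = 11.7 − 9.156 = 2.544 mg/L.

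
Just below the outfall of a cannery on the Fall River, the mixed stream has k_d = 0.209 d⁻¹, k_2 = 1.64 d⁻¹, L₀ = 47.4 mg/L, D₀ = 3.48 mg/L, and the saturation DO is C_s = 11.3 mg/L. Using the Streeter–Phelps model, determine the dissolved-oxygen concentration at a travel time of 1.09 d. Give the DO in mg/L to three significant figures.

DO ≈ 6.36 mg/L

k_d L₀/(k_2−k_d) = 0.209×47.4/(1.64−0.209) = 9.907/1.431 = 6.923 mg/L.
e^(−k_d t) = e^(−0.209×1.090) = 0.7963; e^(−k_2 t) = e^(−1.64×1.090) = 0.1674.
D = 6.923 × (0.7963 − 0.1674) + 3.48 × 0.1674 = 4.354 + 0.5824 = 4.936 mg/L.
DO = C_s − D = 11.3 − 4.936 = 6.364 mg/L.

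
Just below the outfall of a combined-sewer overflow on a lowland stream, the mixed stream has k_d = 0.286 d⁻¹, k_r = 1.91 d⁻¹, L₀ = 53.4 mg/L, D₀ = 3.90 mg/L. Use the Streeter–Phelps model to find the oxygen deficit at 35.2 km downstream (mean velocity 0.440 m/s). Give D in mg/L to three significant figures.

D ≈ 6.28 mg/L

Travel time t = x/v = 35.2 km / (0.440 m/s) = 35200 m / 0.440 m/s = 80000 s = 0.9259 d.
k_d L₀/(k_r−k_d) = 0.286×53.4/(1.91−0.286) = 15.27/1.624 = 9.404 mg/L.
e^(−k_d t) = e^(−0.286×0.9259) = 0.7673; e^(−k_r t) = e^(−1.91×0.9259) = 0.1706.
D = 9.404 × (0.7673 − 0.1706) + 3.90 × 0.1706 = 5.612 + 0.6653 = 6.277 mg/L.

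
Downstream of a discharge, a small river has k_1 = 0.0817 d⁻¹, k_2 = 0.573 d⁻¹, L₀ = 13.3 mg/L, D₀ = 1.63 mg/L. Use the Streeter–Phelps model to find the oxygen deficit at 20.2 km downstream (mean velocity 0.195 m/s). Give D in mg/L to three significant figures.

Travel time t = x/v = 20.2 km / (0.195 m/s) = 20200 m / 0.195 m/s = 103600 s = 1.199 d.
k_1 L₀/(k_2−k_1) = 0.0817×13.3/(0.573−0.0817) = 1.087/0.4913 = 2.212 mg/L.
e^(−k_1 t) = e^(−0.0817×1.199) = 0.9067; e^(−k_2 t) = e^(−0.573×1.199) = 0.5031.
D = 2.212 × (0.9067 − 0.5031) + 1.63 × 0.5031 = 0.8927 + 0.8200 = 1.713 mg/L.

D ≈ 1.71 mg/L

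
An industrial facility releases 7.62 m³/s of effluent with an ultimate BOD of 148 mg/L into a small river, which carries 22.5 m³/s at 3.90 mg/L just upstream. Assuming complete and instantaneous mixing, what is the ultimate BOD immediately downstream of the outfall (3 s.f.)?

40.4 mg/L

Flow-weighted mixing: C = (Q_r C_r + Q_w C_w)/(Q_r + Q_w)
= (22.5×3.90 + 7.62×148)/(22.5 + 7.62) = 1216/30.12 = 40.36 mg/L.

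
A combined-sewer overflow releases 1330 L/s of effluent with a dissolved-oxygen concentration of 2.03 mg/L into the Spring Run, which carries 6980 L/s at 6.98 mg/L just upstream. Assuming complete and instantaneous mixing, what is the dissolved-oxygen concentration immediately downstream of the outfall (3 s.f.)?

6.19 mg/L

Flow-weighted mixing: C = (Q_r C_r + Q_w C_w)/(Q_r + Q_w)
= (6980×6.98 + 1330×2.03)/(6980 + 1330) = 51420/8310 = 6.188 mg/L.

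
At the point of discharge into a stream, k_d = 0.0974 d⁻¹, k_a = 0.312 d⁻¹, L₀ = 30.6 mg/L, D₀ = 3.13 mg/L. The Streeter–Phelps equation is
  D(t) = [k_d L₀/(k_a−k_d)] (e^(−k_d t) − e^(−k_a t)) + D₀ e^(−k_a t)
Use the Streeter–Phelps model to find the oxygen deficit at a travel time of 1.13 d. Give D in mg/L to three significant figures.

D ≈ 4.88 mg/L

k_d L₀/(k_a−k_d) = 0.0974×30.6/(0.312−0.0974) = 2.980/0.2146 = 13.89 mg/L.
e^(−k_d t) = e^(−0.0974×1.130) = 0.8958; e^(−k_a t) = e^(−0.312×1.130) = 0.7029.
D = 13.89 × (0.8958 − 0.7029) + 3.13 × 0.7029 = 2.679 + 2.200 = 4.879 mg/L.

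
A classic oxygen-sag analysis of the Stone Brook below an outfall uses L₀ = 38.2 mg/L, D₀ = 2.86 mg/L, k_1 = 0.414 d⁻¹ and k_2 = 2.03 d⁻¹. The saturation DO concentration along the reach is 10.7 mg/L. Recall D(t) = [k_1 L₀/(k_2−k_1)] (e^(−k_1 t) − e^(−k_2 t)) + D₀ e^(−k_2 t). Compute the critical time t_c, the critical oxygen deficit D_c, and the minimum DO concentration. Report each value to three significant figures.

With k_2/k_1 = 4.903 and 1 − D₀(k_2−k_1)/(k_1 L₀) = 0.7078,
t_c = ln(4.903 × 0.7078) / (2.03 − 0.414) = ln(3.470) / 1.616 = 1.244/1.616 = 0.7700 d.
D_c = (k_1/k_2) L₀ e^(−k_1 t_c) = (0.414/2.03) × 38.2 × e^(−0.414×0.7700) = 0.2039 × 38.2 × 0.7270 = 5.664 mg/L.
Minimum DO = C_s − D_c = 10.7 − 5.664 = 5.036 mg/L.

t_c ≈ 0.770 d; D_c ≈ 5.66 mg/L; min DO ≈ 5.04 mg/L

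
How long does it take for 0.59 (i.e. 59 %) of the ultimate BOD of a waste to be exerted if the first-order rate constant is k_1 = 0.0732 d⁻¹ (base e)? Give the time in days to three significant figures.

t ≈ 12.2 d

y/L₀ = 1 − e^(−k_1 t) = 0.59 ⇒ e^(−k_1 t) = 0.410
t = −ln(0.410) / 0.0732 = 0.8916 / 0.0732 = 12.18 d.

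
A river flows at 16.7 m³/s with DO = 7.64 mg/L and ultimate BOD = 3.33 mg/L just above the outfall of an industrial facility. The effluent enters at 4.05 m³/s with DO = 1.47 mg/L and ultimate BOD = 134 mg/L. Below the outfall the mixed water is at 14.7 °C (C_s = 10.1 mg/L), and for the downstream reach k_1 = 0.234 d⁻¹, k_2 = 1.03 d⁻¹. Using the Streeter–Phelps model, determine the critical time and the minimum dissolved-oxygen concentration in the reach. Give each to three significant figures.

t_c ≈ 1.15 d; minimum DO ≈ 5.10 mg/L

Mixed DO = (16.7×7.64 + 4.05×1.47)/(16.7+4.05) = 133.5/20.75 = 6.436 mg/L.
Mixed L₀ = (16.7×3.33 + 4.05×134)/(20.75) = 598.3/20.75 = 28.83 mg/L.
Initial deficit D₀ = C_s − DO₀ = 10.1 − 6.436 = 3.664 mg/L.
t_c = (1/0.7960) ln[(1.03/0.234)(1 − 3.664×0.7960/(0.234×28.83))] = 1.256 × ln(2.499) = 1.151 d.
D_c = (0.234/1.03) × 28.83 × e^(−0.234×1.151) = 0.2272 × 28.83 × 0.7640 = 5.005 mg/L.
Minimum DO = 10.1 − 5.005 = 5.095 mg/L.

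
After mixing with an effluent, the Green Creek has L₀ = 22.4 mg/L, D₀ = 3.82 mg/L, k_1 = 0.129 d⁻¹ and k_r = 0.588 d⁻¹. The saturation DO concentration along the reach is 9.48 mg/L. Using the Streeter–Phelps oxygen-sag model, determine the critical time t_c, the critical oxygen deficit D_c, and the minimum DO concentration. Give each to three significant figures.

t_c = [1/(k_r−k_1)] ln[(k_r/k_1)(1 − D₀(k_r−k_1)/(k_1 L₀))]
= [1/(0.588−0.129)] ln[(0.588/0.129)(1 − 3.82×0.4590/(0.129×22.4))]
= (1/0.4590) ln[4.558 × 0.3932] = 2.179 × ln(1.792) = 2.179 × 0.5835 = 1.271 d.
L(t_c) = L₀ e^(−k_1 t_c) = 22.4 × 0.8487 = 19.01 mg/L, and at the critical point k_r D_c = k_1 L, so D_c = (0.129/0.588) × 19.01 = 4.171 mg/L.
Minimum DO = C_s − D_c = 9.48 − 4.171 = 5.309 mg/L.

t_c ≈ 1.27 d; D_c ≈ 4.17 mg/L; min DO ≈ 5.31 mg/L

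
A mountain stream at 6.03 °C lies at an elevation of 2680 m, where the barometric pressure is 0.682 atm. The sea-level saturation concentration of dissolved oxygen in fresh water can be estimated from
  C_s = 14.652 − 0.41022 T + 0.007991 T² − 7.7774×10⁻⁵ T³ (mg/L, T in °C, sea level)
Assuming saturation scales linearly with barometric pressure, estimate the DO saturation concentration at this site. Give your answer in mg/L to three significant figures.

C_s ≈ 8.49 mg/L

At sea level: C_s = 14.652 − 0.41022×6.03 + 0.007991×6.03² − 7.7774×10⁻⁵×6.03³ = 12.45 mg/L.
Pressure correction: C_s' = 12.45 × 0.682 = 8.492 mg/L.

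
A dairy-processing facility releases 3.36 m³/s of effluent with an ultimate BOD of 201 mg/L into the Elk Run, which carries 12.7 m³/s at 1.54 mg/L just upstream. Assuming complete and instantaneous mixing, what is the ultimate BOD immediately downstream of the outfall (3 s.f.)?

43.3 mg/L

Flow-weighted mixing: C = (Q_r C_r + Q_w C_w)/(Q_r + Q_w)
= (12.7×1.54 + 3.36×201)/(12.7 + 3.36) = 694.9/16.06 = 43.27 mg/L.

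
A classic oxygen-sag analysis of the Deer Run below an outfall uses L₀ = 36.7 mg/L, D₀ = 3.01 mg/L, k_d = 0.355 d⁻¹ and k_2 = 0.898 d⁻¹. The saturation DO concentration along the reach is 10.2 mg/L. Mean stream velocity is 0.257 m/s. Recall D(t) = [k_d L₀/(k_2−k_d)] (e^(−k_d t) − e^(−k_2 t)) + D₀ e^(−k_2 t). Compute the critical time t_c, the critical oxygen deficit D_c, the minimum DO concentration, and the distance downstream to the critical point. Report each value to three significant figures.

At the critical point dD/dt = 0, so k_d L₀ e^(−k_d t) = k_2 D. Substituting D(t) from the Streeter–Phelps equation and solving for t gives
t_c = ln[(k_2/k_d)(1 − D₀(k_2−k_d)/(k_d L₀))] / (k_2−k_d).
Here k_2−k_d = 0.5430 d⁻¹ and 1 − D₀(k_2−k_d)/(k_d L₀) = 1 − 3.01×0.5430/(0.355×36.7) = 0.8745, so
t_c = ln(2.530 × 0.8745) / 0.5430 = 0.7940 / 0.5430 = 1.462 d.
L(t_c) = L₀ e^(−k_d t_c) = 36.7 × 0.5951 = 21.84 mg/L, and at the critical point k_2 D_c = k_d L, so D_c = (0.355/0.898) × 21.84 = 8.633 mg/L.
Minimum DO = C_s − D_c = 10.2 − 8.633 = 1.567 mg/L.
x_c = v t_c = 0.257 m/s × 1.462 d × 86400 s/d = 32470 m ≈ 32.5 km.

t_c ≈ 1.46 d; D_c ≈ 8.63 mg/L; min DO ≈ 1.57 mg/L; x_c ≈ 32.5 km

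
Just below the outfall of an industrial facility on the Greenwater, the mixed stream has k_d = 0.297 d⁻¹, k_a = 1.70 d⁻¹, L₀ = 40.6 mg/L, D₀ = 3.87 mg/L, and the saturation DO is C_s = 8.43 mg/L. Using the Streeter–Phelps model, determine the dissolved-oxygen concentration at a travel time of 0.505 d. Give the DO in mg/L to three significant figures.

k_d L₀/(k_a−k_d) = 0.297×40.6/(1.70−0.297) = 12.06/1.403 = 8.595 mg/L.
e^(−k_d t) = e^(−0.297×0.5050) = 0.8607; e^(−k_a t) = e^(−1.70×0.5050) = 0.4238.
D = 8.595 × (0.8607 − 0.4238) + 3.87 × 0.4238 = 3.755 + 1.640 = 5.395 mg/L.
DO = C_s − D = 8.43 − 5.395 = 3.035 mg/L.

DO ≈ 3.03 mg/L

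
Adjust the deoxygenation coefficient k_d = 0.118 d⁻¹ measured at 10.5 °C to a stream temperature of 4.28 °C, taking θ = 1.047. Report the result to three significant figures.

k_d ≈ 0.0887 d⁻¹

k_d(T₂) = k_d(T₁) · θ^(T₂−T₁) = 0.118 × 1.047^(4.28−10.5)
= 0.118 × 1.047^-6.22 = 0.118 × 0.7515 = 0.08868 d⁻¹.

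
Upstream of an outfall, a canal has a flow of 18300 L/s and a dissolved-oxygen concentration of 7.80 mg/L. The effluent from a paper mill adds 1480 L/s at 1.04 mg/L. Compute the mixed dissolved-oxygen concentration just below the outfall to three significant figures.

7.29 mg/L

Flow-weighted mixing: C = (Q_r C_r + Q_w C_w)/(Q_r + Q_w)
= (18300×7.80 + 1480×1.04)/(18300 + 1480) = 144300/19780 = 7.294 mg/L.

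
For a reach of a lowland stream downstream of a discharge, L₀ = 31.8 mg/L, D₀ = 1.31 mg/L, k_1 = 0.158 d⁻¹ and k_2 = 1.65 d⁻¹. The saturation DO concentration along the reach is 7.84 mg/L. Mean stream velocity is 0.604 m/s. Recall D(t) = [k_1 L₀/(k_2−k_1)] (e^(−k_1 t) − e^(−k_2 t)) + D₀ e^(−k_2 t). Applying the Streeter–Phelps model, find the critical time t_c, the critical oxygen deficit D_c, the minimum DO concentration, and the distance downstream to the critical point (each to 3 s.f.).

At the critical point dD/dt = 0, so k_1 L₀ e^(−k_1 t) = k_2 D. Substituting D(t) from the Streeter–Phelps equation and solving for t gives
t_c = ln[(k_2/k_1)(1 − D₀(k_2−k_1)/(k_1 L₀))] / (k_2−k_1).
Here k_2−k_1 = 1.492 d⁻¹ and 1 − D₀(k_2−k_1)/(k_1 L₀) = 1 − 1.31×1.492/(0.158×31.8) = 0.6110, so
t_c = ln(10.44 × 0.6110) / 1.492 = 1.853 / 1.492 = 1.242 d.
D_c = (k_1/k_2) L₀ e^(−k_1 t_c) = (0.158/1.65) × 31.8 × e^(−0.158×1.242) = 0.09576 × 31.8 × 0.8218 = 2.502 mg/L.
Minimum DO = C_s − D_c = 7.84 − 2.502 = 5.338 mg/L.
x_c = v t_c = 0.604 m/s × 1.242 d × 86400 s/d = 64820 m ≈ 64.8 km.

t_c ≈ 1.24 d; D_c ≈ 2.50 mg/L; min DO ≈ 5.34 mg/L; x_c ≈ 64.8 km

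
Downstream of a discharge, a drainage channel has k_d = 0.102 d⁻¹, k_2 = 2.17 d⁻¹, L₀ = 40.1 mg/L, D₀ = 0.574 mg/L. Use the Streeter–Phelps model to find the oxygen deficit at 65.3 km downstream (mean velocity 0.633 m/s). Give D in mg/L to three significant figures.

D ≈ 1.65 mg/L

Travel time t = x/v = 65.3 km / (0.633 m/s) = 65300 m / 0.633 m/s = 103200 s = 1.194 d.
k_d L₀/(k_2−k_d) = 0.102×40.1/(2.17−0.102) = 4.090/2.068 = 1.978 mg/L.
e^(−k_d t) = e^(−0.102×1.194) = 0.8853; e^(−k_2 t) = e^(−2.17×1.194) = 0.07495.
D = 1.978 × (0.8853 − 0.07495) + 0.574 × 0.07495 = 1.603 + 0.04302 = 1.646 mg/L.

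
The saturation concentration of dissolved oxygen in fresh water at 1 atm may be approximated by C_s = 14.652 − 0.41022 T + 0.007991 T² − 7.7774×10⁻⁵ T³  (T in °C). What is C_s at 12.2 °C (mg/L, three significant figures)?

C_s = 14.652 − 0.41022×12.2 + 0.007991×12.2² − 7.7774×10⁻⁵×12.2³ = 10.70 mg/L.

C_s ≈ 10.7 mg/L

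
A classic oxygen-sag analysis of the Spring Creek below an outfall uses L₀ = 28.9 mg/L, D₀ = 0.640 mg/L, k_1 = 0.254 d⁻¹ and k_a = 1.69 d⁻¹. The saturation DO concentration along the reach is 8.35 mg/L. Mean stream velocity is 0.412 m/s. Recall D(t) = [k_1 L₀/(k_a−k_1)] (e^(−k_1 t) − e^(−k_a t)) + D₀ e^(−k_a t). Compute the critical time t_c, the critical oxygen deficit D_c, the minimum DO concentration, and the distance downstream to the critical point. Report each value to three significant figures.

With k_a/k_1 = 6.654 and 1 − D₀(k_a−k_1)/(k_1 L₀) = 0.8748,
t_c = ln(6.654 × 0.8748) / (1.69 − 0.254) = ln(5.821) / 1.436 = 1.761/1.436 = 1.227 d.
D_c = (k_1/k_a) L₀ e^(−k_1 t_c) = (0.254/1.69) × 28.9 × e^(−0.254×1.227) = 0.1503 × 28.9 × 0.7323 = 3.181 mg/L.
Minimum DO = C_s − D_c = 8.35 − 3.181 = 5.169 mg/L.
x_c = v t_c = 0.412 m/s × 1.227 d × 86400 s/d = 43660 m ≈ 43.7 km.

t_c ≈ 1.23 d; D_c ≈ 3.18 mg/L; min DO ≈ 5.17 mg/L; x_c ≈ 43.7 km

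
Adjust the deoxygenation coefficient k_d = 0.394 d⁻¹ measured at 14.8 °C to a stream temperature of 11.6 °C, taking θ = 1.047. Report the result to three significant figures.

k_d ≈ 0.340 d⁻¹

k_d(T₂) = k_d(T₁) · θ^(T₂−T₁) = 0.394 × 1.047^(11.6−14.8)
= 0.394 × 1.047^-3.20 = 0.394 × 0.8633 = 0.3401 d⁻¹.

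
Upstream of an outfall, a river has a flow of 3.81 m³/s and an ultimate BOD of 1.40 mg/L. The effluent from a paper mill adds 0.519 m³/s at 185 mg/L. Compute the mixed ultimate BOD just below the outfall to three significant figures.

Flow-weighted mixing: C = (Q_r C_r + Q_w C_w)/(Q_r + Q_w)
= (3.81×1.40 + 0.519×185)/(3.81 + 0.519) = 101.3/4.329 = 23.41 mg/L.

23.4 mg/L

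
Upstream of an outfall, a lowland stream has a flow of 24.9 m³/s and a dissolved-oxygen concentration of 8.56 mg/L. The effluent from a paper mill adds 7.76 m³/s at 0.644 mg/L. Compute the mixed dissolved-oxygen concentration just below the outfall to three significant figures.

Flow-weighted mixing: C = (Q_r C_r + Q_w C_w)/(Q_r + Q_w)
= (24.9×8.56 + 7.76×0.644)/(24.9 + 7.76) = 218.1/32.66 = 6.679 mg/L.

6.68 mg/L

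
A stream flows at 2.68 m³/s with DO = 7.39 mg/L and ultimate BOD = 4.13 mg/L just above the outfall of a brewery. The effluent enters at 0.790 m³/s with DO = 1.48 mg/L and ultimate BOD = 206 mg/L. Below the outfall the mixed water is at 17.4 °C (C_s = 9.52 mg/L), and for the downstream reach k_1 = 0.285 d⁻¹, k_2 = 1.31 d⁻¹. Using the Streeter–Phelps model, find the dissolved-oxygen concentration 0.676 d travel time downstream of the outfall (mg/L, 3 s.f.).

Mixed DO = (2.68×7.39 + 0.790×1.48)/(2.68+0.790) = 20.97/3.470 = 6.044 mg/L.
Mixed L₀ = (2.68×4.13 + 0.790×206)/(3.470) = 173.8/3.470 = 50.09 mg/L.
Initial deficit D₀ = C_s − DO₀ = 9.52 − 6.044 = 3.476 mg/L.
D(0.676) = [0.285×50.09/(1.31−0.285)](e^(−0.285×0.676) − e^(−1.31×0.676)) + 3.476 e^(−1.31×0.676)
= 13.93 × (0.8248 − 0.4125) + 3.476 × 0.4125 = 7.175 mg/L.
DO = 9.52 − 7.175 = 2.345 mg/L.

DO ≈ 2.34 mg/L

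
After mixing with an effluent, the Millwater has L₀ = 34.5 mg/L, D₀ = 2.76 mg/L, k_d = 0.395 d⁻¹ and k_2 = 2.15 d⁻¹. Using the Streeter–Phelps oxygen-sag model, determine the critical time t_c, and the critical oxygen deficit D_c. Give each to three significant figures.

At the critical point dD/dt = 0, so k_d L₀ e^(−k_d t) = k_2 D. Substituting D(t) from the Streeter–Phelps equation and solving for t gives
t_c = ln[(k_2/k_d)(1 − D₀(k_2−k_d)/(k_d L₀))] / (k_2−k_d).
Here k_2−k_d = 1.755 d⁻¹ and 1 − D₀(k_2−k_d)/(k_d L₀) = 1 − 2.76×1.755/(0.395×34.5) = 0.6446, so
t_c = ln(5.443 × 0.6446) / 1.755 = 1.255 / 1.755 = 0.7152 d.
L(t_c) = L₀ e^(−k_d t_c) = 34.5 × 0.7539 = 26.01 mg/L, and at the critical point k_2 D_c = k_d L, so D_c = (0.395/2.15) × 26.01 = 4.778 mg/L.

t_c ≈ 0.715 d; D_c ≈ 4.78 mg/L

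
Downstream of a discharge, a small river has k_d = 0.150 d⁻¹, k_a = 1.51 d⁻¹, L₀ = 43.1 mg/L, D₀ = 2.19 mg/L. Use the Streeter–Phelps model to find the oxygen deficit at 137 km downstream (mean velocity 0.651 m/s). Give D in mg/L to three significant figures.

Travel time t = x/v = 137 km / (0.651 m/s) = 137000 m / 0.651 m/s = 210400 s = 2.436 d.
k_d L₀/(k_a−k_d) = 0.150×43.1/(1.51−0.150) = 6.465/1.360 = 4.754 mg/L.
e^(−k_d t) = e^(−0.150×2.436) = 0.6939; e^(−k_a t) = e^(−1.51×2.436) = 0.02528.
D = 4.754 × (0.6939 − 0.02528) + 2.19 × 0.02528 = 3.179 + 0.05535 = 3.234 mg/L.

D ≈ 3.23 mg/L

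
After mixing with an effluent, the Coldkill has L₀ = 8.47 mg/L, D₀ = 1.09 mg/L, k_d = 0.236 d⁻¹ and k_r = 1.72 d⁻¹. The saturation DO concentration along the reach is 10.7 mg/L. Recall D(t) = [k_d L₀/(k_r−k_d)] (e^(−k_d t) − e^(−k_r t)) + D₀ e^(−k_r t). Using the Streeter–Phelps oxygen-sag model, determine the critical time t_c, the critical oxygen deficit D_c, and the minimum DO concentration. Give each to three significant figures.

At the critical point dD/dt = 0, so k_d L₀ e^(−k_d t) = k_r D. Substituting D(t) from the Streeter–Phelps equation and solving for t gives
t_c = ln[(k_r/k_d)(1 − D₀(k_r−k_d)/(k_d L₀))] / (k_r−k_d).
Here k_r−k_d = 1.484 d⁻¹ and 1 − D₀(k_r−k_d)/(k_d L₀) = 1 − 1.09×1.484/(0.236×8.47) = 0.1908, so
t_c = ln(7.288 × 0.1908) / 1.484 = 0.3296 / 1.484 = 0.2221 d.
L(t_c) = L₀ e^(−k_d t_c) = 8.47 × 0.9489 = 8.037 mg/L, and at the critical point k_r D_c = k_d L, so D_c = (0.236/1.72) × 8.037 = 1.103 mg/L.
Minimum DO = C_s − D_c = 10.7 − 1.103 = 9.597 mg/L.

t_c ≈ 0.222 d; D_c ≈ 1.10 mg/L; min DO ≈ 9.60 mg/L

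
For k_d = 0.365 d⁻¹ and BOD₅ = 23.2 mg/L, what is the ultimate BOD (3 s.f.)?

BOD₅ = L₀(1 − e^(−5k_d)) ⇒ L₀ = BOD₅ / (1 − e^(−5×0.365))
= 23.2 / (1 − 0.1612) = 23.2 / 0.8388 = 27.66 mg/L.

L₀ ≈ 27.7 mg/L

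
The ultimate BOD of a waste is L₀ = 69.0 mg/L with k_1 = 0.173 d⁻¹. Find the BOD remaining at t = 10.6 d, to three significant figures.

L_t = L₀ e^(−k_1 t) = 69.0 × e^(−0.173×10.6) = 69.0 × 0.1598 = 11.03 mg/L.

L ≈ 11.0 mg/L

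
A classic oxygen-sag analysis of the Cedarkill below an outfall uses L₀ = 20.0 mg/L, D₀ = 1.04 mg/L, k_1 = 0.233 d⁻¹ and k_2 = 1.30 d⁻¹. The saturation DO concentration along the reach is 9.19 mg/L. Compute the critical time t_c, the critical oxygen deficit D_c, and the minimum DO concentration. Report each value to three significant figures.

t_c ≈ 1.36 d; D_c ≈ 2.61 mg/L; min DO ≈ 6.58 mg/L

At the critical point dD/dt = 0, so k_1 L₀ e^(−k_1 t) = k_2 D. Substituting D(t) from the Streeter–Phelps equation and solving for t gives
t_c = ln[(k_2/k_1)(1 − D₀(k_2−k_1)/(k_1 L₀))] / (k_2−k_1).
Here k_2−k_1 = 1.067 d⁻¹ and 1 − D₀(k_2−k_1)/(k_1 L₀) = 1 − 1.04×1.067/(0.233×20.0) = 0.7619, so
t_c = ln(5.579 × 0.7619) / 1.067 = 1.447 / 1.067 = 1.356 d.
D_c = (k_1/k_2) L₀ e^(−k_1 t_c) = (0.233/1.30) × 20.0 × e^(−0.233×1.356) = 0.1792 × 20.0 × 0.7291 = 2.613 mg/L.
Minimum DO = C_s − D_c = 9.19 − 2.613 = 6.577 mg/L.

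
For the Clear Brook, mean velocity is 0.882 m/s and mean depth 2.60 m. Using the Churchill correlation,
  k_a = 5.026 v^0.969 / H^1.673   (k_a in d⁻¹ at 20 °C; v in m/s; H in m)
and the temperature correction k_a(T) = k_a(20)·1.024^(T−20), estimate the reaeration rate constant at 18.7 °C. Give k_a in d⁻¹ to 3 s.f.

k_a ≈ 0.872 d⁻¹

k_a(20) = 5.026 × 0.882^0.969 / 2.60^1.673 = 5.026 × 0.8854 / 4.946 = 0.8998 d⁻¹.
k_a(18.7) = 0.8998 × 1.024^(18.7−20) = 0.8998 × 0.9696 = 0.8725 d⁻¹.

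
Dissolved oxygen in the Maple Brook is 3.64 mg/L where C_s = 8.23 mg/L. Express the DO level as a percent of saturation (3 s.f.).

44.2 % saturation

% saturation = C/C_s × 100 = 3.64/8.23 × 100 = 44.2 %.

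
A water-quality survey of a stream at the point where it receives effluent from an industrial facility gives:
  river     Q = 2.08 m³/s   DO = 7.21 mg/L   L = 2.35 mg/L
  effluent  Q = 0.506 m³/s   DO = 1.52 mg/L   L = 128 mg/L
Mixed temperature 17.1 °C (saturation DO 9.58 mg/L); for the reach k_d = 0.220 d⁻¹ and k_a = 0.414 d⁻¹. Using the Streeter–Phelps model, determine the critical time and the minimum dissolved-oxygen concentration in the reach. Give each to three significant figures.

t_c ≈ 2.63 d; minimum DO ≈ 1.56 mg/L

Mixed DO = (2.08×7.21 + 0.506×1.52)/(2.08+0.506) = 15.77/2.586 = 6.097 mg/L.
Mixed L₀ = (2.08×2.35 + 0.506×128)/(2.586) = 69.66/2.586 = 26.94 mg/L.
Initial deficit D₀ = C_s − DO₀ = 9.58 − 6.097 = 3.483 mg/L.
t_c = (1/0.1940) ln[(0.414/0.220)(1 − 3.483×0.1940/(0.220×26.94))] = 5.155 × ln(1.667) = 2.635 d.
D_c = (0.220/0.414) × 26.94 × e^(−0.220×2.635) = 0.5314 × 26.94 × 0.5601 = 8.017 mg/L.
Minimum DO = 9.58 − 8.017 = 1.563 mg/L.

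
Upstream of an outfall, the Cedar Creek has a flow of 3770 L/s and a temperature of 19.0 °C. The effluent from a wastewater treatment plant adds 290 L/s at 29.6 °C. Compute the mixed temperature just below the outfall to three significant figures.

Flow-weighted mixing: C = (Q_r C_r + Q_w C_w)/(Q_r + Q_w)
= (3770×19.0 + 290×29.6)/(3770 + 290) = 80210/4060 = 19.76 °C.

19.8 °C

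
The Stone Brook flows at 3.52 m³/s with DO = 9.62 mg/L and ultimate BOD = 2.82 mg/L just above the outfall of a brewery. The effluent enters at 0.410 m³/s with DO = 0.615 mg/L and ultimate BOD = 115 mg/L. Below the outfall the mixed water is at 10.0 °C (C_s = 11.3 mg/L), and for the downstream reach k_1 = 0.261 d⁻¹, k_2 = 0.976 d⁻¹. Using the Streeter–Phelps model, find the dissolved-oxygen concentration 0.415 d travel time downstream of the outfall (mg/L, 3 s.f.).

Mixed DO = (3.52×9.62 + 0.410×0.615)/(3.52+0.410) = 34.11/3.930 = 8.681 mg/L.
Mixed L₀ = (3.52×2.82 + 0.410×115)/(3.930) = 57.08/3.930 = 14.52 mg/L.
Initial deficit D₀ = C_s − DO₀ = 11.3 − 8.681 = 2.619 mg/L.
D(0.415) = [0.261×14.52/(0.976−0.261)](e^(−0.261×0.415) − e^(−0.976×0.415)) + 2.619 e^(−0.976×0.415)
= 5.301 × (0.8973 − 0.6670) + 2.619 × 0.6670 = 2.968 mg/L.
DO = 11.3 − 2.968 = 8.332 mg/L.

DO ≈ 8.33 mg/L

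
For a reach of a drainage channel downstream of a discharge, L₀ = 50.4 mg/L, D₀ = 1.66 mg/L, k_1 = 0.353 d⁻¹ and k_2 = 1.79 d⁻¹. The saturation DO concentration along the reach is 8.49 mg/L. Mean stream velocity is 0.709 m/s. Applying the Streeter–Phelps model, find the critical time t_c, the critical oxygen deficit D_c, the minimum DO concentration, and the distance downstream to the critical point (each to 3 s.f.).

With k_2/k_1 = 5.071 and 1 − D₀(k_2−k_1)/(k_1 L₀) = 0.8659,
t_c = ln(5.071 × 0.8659) / (1.79 − 0.353) = ln(4.391) / 1.437 = 1.480/1.437 = 1.030 d.
L(t_c) = L₀ e^(−k_1 t_c) = 50.4 × 0.6953 = 35.04 mg/L, and at the critical point k_2 D_c = k_1 L, so D_c = (0.353/1.79) × 35.04 = 6.910 mg/L.
Minimum DO = C_s − D_c = 8.49 − 6.910 = 1.580 mg/L.
x_c = v t_c = 0.709 m/s × 1.030 d × 86400 s/d = 63070 m ≈ 63.1 km.

t_c ≈ 1.03 d; D_c ≈ 6.91 mg/L; min DO ≈ 1.58 mg/L; x_c ≈ 63.1 km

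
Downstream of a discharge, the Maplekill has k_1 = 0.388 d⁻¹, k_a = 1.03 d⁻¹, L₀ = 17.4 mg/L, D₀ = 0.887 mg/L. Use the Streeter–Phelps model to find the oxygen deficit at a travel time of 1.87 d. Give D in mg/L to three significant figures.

D ≈ 3.69 mg/L

k_1 L₀/(k_a−k_1) = 0.388×17.4/(1.03−0.388) = 6.751/0.6420 = 10.52 mg/L.
e^(−k_1 t) = e^(−0.388×1.870) = 0.4841; e^(−k_a t) = e^(−1.03×1.870) = 0.1457.
D = 10.52 × (0.4841 − 0.1457) + 0.887 × 0.1457 = 3.558 + 0.1292 = 3.687 mg/L.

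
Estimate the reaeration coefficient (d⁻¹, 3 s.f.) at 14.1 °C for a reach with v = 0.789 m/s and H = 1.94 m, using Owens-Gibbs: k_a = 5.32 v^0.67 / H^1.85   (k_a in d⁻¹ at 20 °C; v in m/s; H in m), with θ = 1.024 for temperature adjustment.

k_a ≈ 1.16 d⁻¹

k_a(20) = 5.32 × 0.789^0.67 / 1.94^1.85 = 5.32 × 0.8532 / 3.407 = 1.332 d⁻¹.
k_a(14.1) = 1.332 × 1.024^(14.1−20) = 1.332 × 0.8694 = 1.158 d⁻¹.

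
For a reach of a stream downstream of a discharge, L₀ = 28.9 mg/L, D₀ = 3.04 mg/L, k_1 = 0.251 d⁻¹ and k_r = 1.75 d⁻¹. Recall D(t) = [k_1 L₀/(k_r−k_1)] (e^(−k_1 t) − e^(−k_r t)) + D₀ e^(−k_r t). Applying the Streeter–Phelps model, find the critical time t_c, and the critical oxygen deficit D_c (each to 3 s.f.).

With k_r/k_1 = 6.972 and 1 − D₀(k_r−k_1)/(k_1 L₀) = 0.3718,
t_c = ln(6.972 × 0.3718) / (1.75 − 0.251) = ln(2.592) / 1.499 = 0.9525/1.499 = 0.6354 d.
D_c = (k_1/k_r) L₀ e^(−k_1 t_c) = (0.251/1.75) × 28.9 × e^(−0.251×0.6354) = 0.1434 × 28.9 × 0.8526 = 3.534 mg/L.

t_c ≈ 0.635 d; D_c ≈ 3.53 mg/L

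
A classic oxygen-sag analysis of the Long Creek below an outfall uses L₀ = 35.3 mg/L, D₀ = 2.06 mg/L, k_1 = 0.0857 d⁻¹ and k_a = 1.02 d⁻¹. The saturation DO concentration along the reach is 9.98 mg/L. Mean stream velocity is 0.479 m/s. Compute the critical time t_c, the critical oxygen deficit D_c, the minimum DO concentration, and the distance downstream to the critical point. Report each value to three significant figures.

t_c ≈ 1.57 d; D_c ≈ 2.59 mg/L; min DO ≈ 7.39 mg/L; x_c ≈ 64.9 km

With k_a/k_1 = 11.90 and 1 − D₀(k_a−k_1)/(k_1 L₀) = 0.3638,
t_c = ln(11.90 × 0.3638) / (1.02 − 0.0857) = ln(4.330) / 0.9343 = 1.466/0.9343 = 1.569 d.
L(t_c) = L₀ e^(−k_1 t_c) = 35.3 × 0.8742 = 30.86 mg/L, and at the critical point k_a D_c = k_1 L, so D_c = (0.0857/1.02) × 30.86 = 2.593 mg/L.
Minimum DO = C_s − D_c = 9.98 − 2.593 = 7.387 mg/L.
x_c = v t_c = 0.479 m/s × 1.569 d × 86400 s/d = 64920 m ≈ 64.9 km.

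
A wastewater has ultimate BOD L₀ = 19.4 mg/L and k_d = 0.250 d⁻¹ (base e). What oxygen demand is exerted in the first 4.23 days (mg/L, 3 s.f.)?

y ≈ 12.7 mg/L

y_t = L₀(1 − e^(−k_d t)) = 19.4 × (1 − e^(−0.250×4.23))
= 19.4 × (1 − 0.3473) = 19.4 × 0.6527 = 12.66 mg/L.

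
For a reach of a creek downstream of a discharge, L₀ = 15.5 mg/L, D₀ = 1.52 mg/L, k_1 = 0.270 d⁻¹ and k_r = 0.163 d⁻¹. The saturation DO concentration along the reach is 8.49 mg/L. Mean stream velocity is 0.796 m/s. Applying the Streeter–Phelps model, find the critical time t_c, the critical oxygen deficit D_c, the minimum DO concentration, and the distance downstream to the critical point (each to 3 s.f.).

With k_r/k_1 = 0.6037 and 1 − D₀(k_r−k_1)/(k_1 L₀) = 1.039,
t_c = ln(0.6037 × 1.039) / (0.163 − 0.270) = ln(0.6272) / -0.1070 = -0.4665/-0.1070 = 4.360 d.
D_c = (k_1/k_r) L₀ e^(−k_1 t_c) = (0.270/0.163) × 15.5 × e^(−0.270×4.360) = 1.656 × 15.5 × 0.3081 = 7.911 mg/L.
Minimum DO = C_s − D_c = 8.49 − 7.911 = 0.5790 mg/L.
x_c = v t_c = 0.796 m/s × 4.360 d × 86400 s/d = 299900 m ≈ 300 km.

t_c ≈ 4.36 d; D_c ≈ 7.91 mg/L; min DO ≈ 0.579 mg/L; x_c ≈ 300 km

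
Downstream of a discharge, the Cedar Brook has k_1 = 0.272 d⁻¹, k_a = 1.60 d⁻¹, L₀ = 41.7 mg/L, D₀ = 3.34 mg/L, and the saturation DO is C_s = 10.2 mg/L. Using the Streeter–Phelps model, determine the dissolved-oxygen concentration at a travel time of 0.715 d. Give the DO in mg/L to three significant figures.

DO ≈ 4.83 mg/L

k_1 L₀/(k_a−k_1) = 0.272×41.7/(1.60−0.272) = 11.34/1.328 = 8.541 mg/L.
e^(−k_1 t) = e^(−0.272×0.7150) = 0.8233; e^(−k_a t) = e^(−1.60×0.7150) = 0.3185.
D = 8.541 × (0.8233 − 0.3185) + 3.34 × 0.3185 = 4.311 + 1.064 = 5.375 mg/L.
DO = C_s − D = 10.2 − 5.375 = 4.825 mg/L.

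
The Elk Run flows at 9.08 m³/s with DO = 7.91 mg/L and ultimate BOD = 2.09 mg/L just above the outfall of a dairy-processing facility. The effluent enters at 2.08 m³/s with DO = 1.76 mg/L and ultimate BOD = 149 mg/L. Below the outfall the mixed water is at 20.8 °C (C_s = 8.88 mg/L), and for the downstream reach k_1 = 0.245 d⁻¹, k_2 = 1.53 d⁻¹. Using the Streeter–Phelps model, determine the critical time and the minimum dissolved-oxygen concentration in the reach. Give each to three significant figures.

t_c ≈ 1.06 d; minimum DO ≈ 5.24 mg/L

Mixed DO = (9.08×7.91 + 2.08×1.76)/(9.08+2.08) = 75.48/11.16 = 6.764 mg/L.
Mixed L₀ = (9.08×2.09 + 2.08×149)/(11.16) = 328.9/11.16 = 29.47 mg/L.
Initial deficit D₀ = C_s − DO₀ = 8.88 − 6.764 = 2.116 mg/L.
t_c = (1/1.285) ln[(1.53/0.245)(1 − 2.116×1.285/(0.245×29.47))] = 0.7782 × ln(3.893) = 1.058 d.
D_c = (0.245/1.53) × 29.47 × e^(−0.245×1.058) = 0.1601 × 29.47 × 0.7717 = 3.642 mg/L.
Minimum DO = 8.88 − 3.642 = 5.238 mg/L.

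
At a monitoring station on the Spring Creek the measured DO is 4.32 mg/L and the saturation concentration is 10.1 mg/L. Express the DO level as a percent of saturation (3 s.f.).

42.8 % saturation

% saturation = C/C_s × 100 = 4.32/10.1 × 100 = 42.8 %.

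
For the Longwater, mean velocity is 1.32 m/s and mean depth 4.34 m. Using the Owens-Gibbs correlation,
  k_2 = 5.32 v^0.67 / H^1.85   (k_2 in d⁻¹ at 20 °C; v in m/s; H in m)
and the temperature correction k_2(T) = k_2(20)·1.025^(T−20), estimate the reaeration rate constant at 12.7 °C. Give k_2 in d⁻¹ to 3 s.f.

k_2 ≈ 0.354 d⁻¹

k_2(20) = 5.32 × 1.32^0.67 / 4.34^1.85 = 5.32 × 1.204 / 15.11 = 0.4240 d⁻¹.
k_2(12.7) = 0.4240 × 1.025^(12.7−20) = 0.4240 × 0.8351 = 0.3540 d⁻¹.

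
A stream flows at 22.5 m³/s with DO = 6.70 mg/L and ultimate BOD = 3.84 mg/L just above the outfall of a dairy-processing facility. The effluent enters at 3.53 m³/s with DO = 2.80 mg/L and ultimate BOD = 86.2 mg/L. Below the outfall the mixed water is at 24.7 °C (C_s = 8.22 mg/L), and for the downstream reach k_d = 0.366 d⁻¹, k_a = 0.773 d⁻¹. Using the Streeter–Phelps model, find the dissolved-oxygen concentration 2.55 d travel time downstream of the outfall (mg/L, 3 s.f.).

Mixed DO = (22.5×6.70 + 3.53×2.80)/(22.5+3.53) = 160.6/26.03 = 6.171 mg/L.
Mixed L₀ = (22.5×3.84 + 3.53×86.2)/(26.03) = 390.7/26.03 = 15.01 mg/L.
Initial deficit D₀ = C_s − DO₀ = 8.22 − 6.171 = 2.049 mg/L.
D(2.55) = [0.366×15.01/(0.773−0.366)](e^(−0.366×2.55) − e^(−0.773×2.55)) + 2.049 e^(−0.773×2.55)
= 13.50 × (0.3933 − 0.1393) + 2.049 × 0.1393 = 3.713 mg/L.
DO = 8.22 − 3.713 = 4.507 mg/L.

DO ≈ 4.51 mg/L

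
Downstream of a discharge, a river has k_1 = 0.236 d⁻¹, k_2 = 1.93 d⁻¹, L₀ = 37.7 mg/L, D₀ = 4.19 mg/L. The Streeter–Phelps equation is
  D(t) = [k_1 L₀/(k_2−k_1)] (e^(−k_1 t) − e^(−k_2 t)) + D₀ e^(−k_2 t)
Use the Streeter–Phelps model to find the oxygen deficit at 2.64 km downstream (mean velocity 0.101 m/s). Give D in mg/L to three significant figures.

Travel time t = x/v = 2.64 km / (0.101 m/s) = 2640 m / 0.101 m/s = 26140 s = 0.3025 d.
k_1 L₀/(k_2−k_1) = 0.236×37.7/(1.93−0.236) = 8.897/1.694 = 5.252 mg/L.
e^(−k_1 t) = e^(−0.236×0.3025) = 0.9311; e^(−k_2 t) = e^(−1.93×0.3025) = 0.5577.
D = 5.252 × (0.9311 − 0.5577) + 4.19 × 0.5577 = 1.961 + 2.337 = 4.298 mg/L.

D ≈ 4.30 mg/L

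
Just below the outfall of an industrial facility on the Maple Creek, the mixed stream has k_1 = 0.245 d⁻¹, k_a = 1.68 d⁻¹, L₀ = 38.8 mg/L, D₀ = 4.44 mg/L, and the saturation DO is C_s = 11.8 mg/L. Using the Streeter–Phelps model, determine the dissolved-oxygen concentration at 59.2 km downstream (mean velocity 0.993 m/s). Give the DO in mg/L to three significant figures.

DO ≈ 6.89 mg/L

Travel time t = x/v = 59.2 km / (0.993 m/s) = 59200 m / 0.993 m/s = 59620 s = 0.6900 d.
k_1 L₀/(k_a−k_1) = 0.245×38.8/(1.68−0.245) = 9.506/1.435 = 6.624 mg/L.
e^(−k_1 t) = e^(−0.245×0.6900) = 0.8445; e^(−k_a t) = e^(−1.68×0.6900) = 0.3137.
D = 6.624 × (0.8445 − 0.3137) + 4.44 × 0.3137 = 3.516 + 1.393 = 4.909 mg/L.
DO = C_s − D = 11.8 − 4.909 = 6.891 mg/L.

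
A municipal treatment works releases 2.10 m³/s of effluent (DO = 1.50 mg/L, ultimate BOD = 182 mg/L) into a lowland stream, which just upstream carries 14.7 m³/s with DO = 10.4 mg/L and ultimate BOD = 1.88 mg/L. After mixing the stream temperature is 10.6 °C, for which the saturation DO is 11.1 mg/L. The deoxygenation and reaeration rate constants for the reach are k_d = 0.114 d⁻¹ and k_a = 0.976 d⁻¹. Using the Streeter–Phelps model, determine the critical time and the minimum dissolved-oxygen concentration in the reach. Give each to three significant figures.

t_c ≈ 1.53 d; minimum DO ≈ 8.71 mg/L

Mixed DO = (14.7×10.4 + 2.10×1.50)/(14.7+2.10) = 156.0/16.80 = 9.287 mg/L.
Mixed L₀ = (14.7×1.88 + 2.10×182)/(16.80) = 409.8/16.80 = 24.39 mg/L.
Initial deficit D₀ = C_s − DO₀ = 11.1 − 9.287 = 1.812 mg/L.
t_c = (1/0.8620) ln[(0.976/0.114)(1 − 1.812×0.8620/(0.114×24.39))] = 1.160 × ln(3.752) = 1.534 d.
D_c = (0.114/0.976) × 24.39 × e^(−0.114×1.534) = 0.1168 × 24.39 × 0.8396 = 2.392 mg/L.
Minimum DO = 11.1 − 2.392 = 8.708 mg/L.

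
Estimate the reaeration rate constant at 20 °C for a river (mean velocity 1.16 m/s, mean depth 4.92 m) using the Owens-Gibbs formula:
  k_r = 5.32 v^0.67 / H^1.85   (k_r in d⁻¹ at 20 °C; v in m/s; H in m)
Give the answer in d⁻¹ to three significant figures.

k_r ≈ 0.308 d⁻¹

k_r = 5.32 × 1.16^0.67 / 4.92^1.85 = 5.32 × 1.105 / 19.06 = 0.3083 d⁻¹.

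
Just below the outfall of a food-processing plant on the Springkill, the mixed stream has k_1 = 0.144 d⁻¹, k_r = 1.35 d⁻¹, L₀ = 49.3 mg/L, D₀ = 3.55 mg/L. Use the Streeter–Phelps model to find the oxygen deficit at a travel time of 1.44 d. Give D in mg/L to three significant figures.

k_1 L₀/(k_r−k_1) = 0.144×49.3/(1.35−0.144) = 7.099/1.206 = 5.887 mg/L.
e^(−k_1 t) = e^(−0.144×1.440) = 0.8127; e^(−k_r t) = e^(−1.35×1.440) = 0.1431.
D = 5.887 × (0.8127 − 0.1431) + 3.55 × 0.1431 = 3.942 + 0.5081 = 4.450 mg/L.

D ≈ 4.45 mg/L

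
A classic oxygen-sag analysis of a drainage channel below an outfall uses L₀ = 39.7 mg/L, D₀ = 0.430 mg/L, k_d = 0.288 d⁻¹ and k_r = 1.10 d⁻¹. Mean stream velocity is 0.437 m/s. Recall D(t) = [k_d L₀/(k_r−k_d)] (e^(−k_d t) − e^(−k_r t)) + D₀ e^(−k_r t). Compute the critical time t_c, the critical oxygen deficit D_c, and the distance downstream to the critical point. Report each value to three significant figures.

t_c ≈ 1.61 d; D_c ≈ 6.53 mg/L; x_c ≈ 60.9 km

At the critical point dD/dt = 0, so k_d L₀ e^(−k_d t) = k_r D. Substituting D(t) from the Streeter–Phelps equation and solving for t gives
t_c = ln[(k_r/k_d)(1 − D₀(k_r−k_d)/(k_d L₀))] / (k_r−k_d).
Here k_r−k_d = 0.8120 d⁻¹ and 1 − D₀(k_r−k_d)/(k_d L₀) = 1 − 0.430×0.8120/(0.288×39.7) = 0.9695, so
t_c = ln(3.819 × 0.9695) / 0.8120 = 1.309 / 0.8120 = 1.612 d.
L(t_c) = L₀ e^(−k_d t_c) = 39.7 × 0.6286 = 24.95 mg/L, and at the critical point k_r D_c = k_d L, so D_c = (0.288/1.10) × 24.95 = 6.533 mg/L.
x_c = v t_c = 0.437 m/s × 1.612 d × 86400 s/d = 60870 m ≈ 60.9 km.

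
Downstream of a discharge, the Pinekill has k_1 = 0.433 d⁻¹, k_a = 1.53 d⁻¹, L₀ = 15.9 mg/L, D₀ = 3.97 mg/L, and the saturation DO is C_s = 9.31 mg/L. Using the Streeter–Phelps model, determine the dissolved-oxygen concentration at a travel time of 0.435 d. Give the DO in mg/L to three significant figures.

k_1 L₀/(k_a−k_1) = 0.433×15.9/(1.53−0.433) = 6.885/1.097 = 6.276 mg/L.
e^(−k_1 t) = e^(−0.433×0.4350) = 0.8283; e^(−k_a t) = e^(−1.53×0.4350) = 0.5140.
D = 6.276 × (0.8283 − 0.5140) + 3.97 × 0.5140 = 1.973 + 2.041 = 4.013 mg/L.
DO = C_s − D = 9.31 − 4.013 = 5.297 mg/L.

DO ≈ 5.30 mg/L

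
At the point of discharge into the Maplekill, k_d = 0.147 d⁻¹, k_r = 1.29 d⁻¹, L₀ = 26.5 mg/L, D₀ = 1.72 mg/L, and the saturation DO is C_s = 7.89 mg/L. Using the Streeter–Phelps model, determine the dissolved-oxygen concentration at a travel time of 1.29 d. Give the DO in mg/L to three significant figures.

k_d L₀/(k_r−k_d) = 0.147×26.5/(1.29−0.147) = 3.895/1.143 = 3.408 mg/L.
e^(−k_d t) = e^(−0.147×1.290) = 0.8273; e^(−k_r t) = e^(−1.29×1.290) = 0.1894.
D = 3.408 × (0.8273 − 0.1894) + 1.72 × 0.1894 = 2.174 + 0.3257 = 2.500 mg/L.
DO = C_s − D = 7.89 − 2.500 = 5.390 mg/L.

DO ≈ 5.39 mg/L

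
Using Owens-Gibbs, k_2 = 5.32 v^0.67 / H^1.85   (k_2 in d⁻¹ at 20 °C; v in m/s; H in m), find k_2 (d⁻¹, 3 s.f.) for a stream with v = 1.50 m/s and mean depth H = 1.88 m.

k_2 ≈ 2.17 d⁻¹

k_2 = 5.32 × 1.50^0.67 / 1.88^1.85 = 5.32 × 1.312 / 3.215 = 2.171 d⁻¹.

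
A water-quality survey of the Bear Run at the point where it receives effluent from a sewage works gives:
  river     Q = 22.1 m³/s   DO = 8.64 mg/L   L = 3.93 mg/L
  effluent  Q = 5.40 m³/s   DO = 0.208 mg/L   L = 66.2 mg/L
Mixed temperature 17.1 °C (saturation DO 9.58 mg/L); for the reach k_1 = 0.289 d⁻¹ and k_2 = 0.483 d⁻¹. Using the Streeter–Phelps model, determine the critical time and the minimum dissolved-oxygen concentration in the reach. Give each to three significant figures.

t_c ≈ 2.06 d; minimum DO ≈ 4.25 mg/L

Mixed DO = (22.1×8.64 + 5.40×0.208)/(22.1+5.40) = 192.1/27.50 = 6.984 mg/L.
Mixed L₀ = (22.1×3.93 + 5.40×66.2)/(27.50) = 444.3/27.50 = 16.16 mg/L.
Initial deficit D₀ = C_s − DO₀ = 9.58 − 6.984 = 2.596 mg/L.
t_c = (1/0.1940) ln[(0.483/0.289)(1 − 2.596×0.1940/(0.289×16.16))] = 5.155 × ln(1.491) = 2.059 d.
D_c = (0.289/0.483) × 16.16 × e^(−0.289×2.059) = 0.5983 × 16.16 × 0.5515 = 5.332 mg/L.
Minimum DO = 9.58 − 5.332 = 4.248 mg/L.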